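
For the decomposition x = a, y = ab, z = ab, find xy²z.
aababab

Given x = 'a', y = 'ab', z = 'ab' and i = 2:

xy^2z = x + y·y·...·y (2 times) + z
       = 'a' + 'ab'^2 + 'ab'
       = 'a' + 'abab' + 'ab'
       = 'aababab'

The pumped string is 'aababab' with length 7.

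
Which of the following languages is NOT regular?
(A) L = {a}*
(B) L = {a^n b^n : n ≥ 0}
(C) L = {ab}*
(B) {a^n b^n : n ≥ 0}

(B) L = {a^n b^n : n ≥ 0} is NOT regular.

The pumping lemma can be used to prove this:
After pumping, the number of a's and b's become unequal

The other languages are regular because they can be recognized by finite automata.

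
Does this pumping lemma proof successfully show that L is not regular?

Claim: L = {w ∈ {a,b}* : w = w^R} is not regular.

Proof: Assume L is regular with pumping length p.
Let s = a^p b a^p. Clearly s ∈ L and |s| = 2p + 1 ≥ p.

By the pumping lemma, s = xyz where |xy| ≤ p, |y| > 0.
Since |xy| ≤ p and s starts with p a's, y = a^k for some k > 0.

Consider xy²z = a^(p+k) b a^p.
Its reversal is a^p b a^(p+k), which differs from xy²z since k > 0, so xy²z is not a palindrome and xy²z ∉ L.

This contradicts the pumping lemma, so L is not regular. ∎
The proof is correct.

This proof is valid because:
1. s = a^p b a^p is in L and is chosen in terms of p, so |s| ≥ p holds for every p
2. The decomposition analysis is correct: |xy| ≤ p forces y to lie inside the leading a's
3. The contradiction is valid: a^(p+k) b a^p has more a's before the b than after it, so it is not a palindrome
4. The conclusion follows logically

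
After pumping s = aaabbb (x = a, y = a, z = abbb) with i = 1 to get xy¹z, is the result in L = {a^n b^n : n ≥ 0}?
Yes

xy¹z = a · a · abbb = aaabbb.
aaabbb = a^3 b^3 has equal counts (3 = 3), so it is in L.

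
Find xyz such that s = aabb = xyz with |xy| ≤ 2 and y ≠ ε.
x = 'a', y = 'a', z = 'bb'

For s = aabb and p = 2, one valid decomposition is:
- x = 'a' (length 1)
- y = 'a' (length 1)
- z = 'bb' (length 2)

Verification:
- xyz = 'a' + 'a' + 'bb' = aabb ✓
- |xy| = 2 ≤ 2 ✓
- |y| = 1 > 0 ✓

All pumping lemma constraints are satisfied.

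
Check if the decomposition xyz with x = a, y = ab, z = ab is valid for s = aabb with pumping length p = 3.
Violated: xyz = s

The decomposition x = a, y = ab, z = ab for s = aabb with p = 3
violates the constraint: xyz = s

xyz = 'a' + 'ab' + 'ab' = 'aabab' ≠ 'aabb' = s. The decomposition doesn't reconstruct s.

Pumping lemma constraints:
1. xyz = s (decomposition is valid)
2. |xy| ≤ p
3. |y| > 0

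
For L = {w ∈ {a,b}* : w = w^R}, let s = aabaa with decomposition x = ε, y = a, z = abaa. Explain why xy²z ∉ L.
xy²z = aaabaa ∉ L

Pumping with i = 2 replaces y = a by y² = aa:
- Original: s = xyz = aabaa; aabaa reversed is aabaa, the same string, so it is a palindrome and is in L
- Pumped: xy²z = ε · aa · abaa = aaabaa
- aaabaa reversed is aabaaa ≠ aaabaa, so it is not a palindrome and is not in L

The pumping lemma would require xy²z ∈ L, so this decomposition yields a contradiction.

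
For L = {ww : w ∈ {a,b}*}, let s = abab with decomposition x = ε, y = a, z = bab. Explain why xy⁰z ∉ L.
xy⁰z = bab ∉ L

Pumping with i = 0 replaces y = a by y⁰ = ε:
- Original: s = xyz = abab; abab splits into halves ab · ab, which are equal, so it is in L (w = ab)
- Pumped: xy⁰z = ε · ε · bab = bab
- bab has odd length 3, so it cannot be written as ww and is not in L

The pumping lemma would require xy⁰z ∈ L, so this decomposition yields a contradiction.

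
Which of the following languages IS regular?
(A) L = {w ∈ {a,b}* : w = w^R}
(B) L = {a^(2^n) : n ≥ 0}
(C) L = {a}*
(C) {a}*

(C) L = {a}* is regular.

This can be recognized by a finite automaton (DFA/NFA).
Regular expressions like {a}* define regular languages.

The other choices are not regular:
- {w ∈ {a,b}* : w = w^R}: After pumping, the string is no longer symmetric
- {a^(2^n) : n ≥ 0}: After pumping, length is no longer a power of 2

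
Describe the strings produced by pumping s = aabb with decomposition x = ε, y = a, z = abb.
{xy^i z : i ≥ 0} = {a^(i+1) b^2 : i ≥ 0} = {abb, aabb, aaabb, ...}

With x = ε, y = a, z = abb: Starting with aabb and pumping the first 'a' (z = abb keeps the second 'a'), we get strings with i+1 a's followed by 2 b's for i = 0, 1, 2, ...; note bb is not produced because z always contributes one a.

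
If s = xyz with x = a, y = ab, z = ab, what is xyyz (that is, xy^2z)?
aababab

Given x = 'a', y = 'ab', z = 'ab' and i = 2:

xy^2z = x + y·y·...·y (2 times) + z
       = 'a' + 'ab'^2 + 'ab'
       = 'a' + 'abab' + 'ab'
       = 'aababab'

The pumped string is 'aababab' with length 7.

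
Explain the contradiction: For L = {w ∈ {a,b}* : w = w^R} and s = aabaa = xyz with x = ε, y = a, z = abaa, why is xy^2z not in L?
xy²z = aaabaa ∉ L

Pumping with i = 2 replaces y = a by y² = aa:
- Original: s = xyz = aabaa; aabaa reversed is aabaa, the same string, so it is a palindrome and is in L
- Pumped: xy²z = ε · aa · abaa = aaabaa
- aaabaa reversed is aabaaa ≠ aaabaa, so it is not a palindrome and is not in L

The pumping lemma would require xy²z ∈ L, so this decomposition yields a contradiction.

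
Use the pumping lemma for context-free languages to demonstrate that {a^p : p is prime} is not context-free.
Assume for contradiction that L is context-free, and let p ≥ 1 be the pumping length given by the pumping lemma for CFLs.
Choose a prime q with q ≥ p and let s = a^q. Then s ∈ L and |s| = q ≥ p.
By the CFL pumping lemma, s = uvxyz for some u, v, x, y, z with |vxy| ≤ p, |vy| ≥ 1, and uv^i xy^i z ∈ L for every i ≥ 0.
All symbols are a's, so only lengths matter: let k = |vy|, with 1 ≤ k ≤ p. Then |uv^i xy^i z| = q + (i − 1)k.

Take i = q + 1: the length is q + qk = q(k + 1).
Both factors satisfy q ≥ 2 and k + 1 ≥ 2, so q(k + 1) is composite and uv^(q+1) xy^(q+1) z ∉ L.

This contradicts the CFL pumping lemma, which requires uv^i xy^i z ∈ L for all i ≥ 0.
Hence L = {a^p : p is prime} is not context-free. ∎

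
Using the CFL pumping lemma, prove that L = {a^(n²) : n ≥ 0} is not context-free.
Assume for contradiction that L is context-free, and let p ≥ 1 be the pumping length given by the pumping lemma for CFLs.
Choose s = a^(p²). Then s ∈ L and |s| = p² ≥ p.
By the CFL pumping lemma, s = uvxyz for some u, v, x, y, z with |vxy| ≤ p, |vy| ≥ 1, and uv^i xy^i z ∈ L for every i ≥ 0.
All symbols are a's, so only lengths matter: let k = |vy|, with 1 ≤ k ≤ |vxy| ≤ p.

Take i = 2: |uv²xy²z| = p² + k, and p² < p² + k ≤ p² + p < (p + 1)².
So the length lies strictly between consecutive squares and is not a perfect square; uv²xy²z ∉ L.

This contradicts the CFL pumping lemma, which requires uv^i xy^i z ∈ L for all i ≥ 0.
Hence L = {a^(n²) : n ≥ 0} is not context-free. ∎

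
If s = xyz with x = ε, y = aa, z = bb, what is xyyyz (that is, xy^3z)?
aaaaaabb

Given x = '', y = 'aa', z = 'bb' and i = 3:

xy^3z = x + y·y·...·y (3 times) + z
       = '' + 'aa'^3 + 'bb'
       = '' + 'aaaaaa' + 'bb'
       = 'aaaaaabb'

The pumped string is 'aaaaaabb' with length 8.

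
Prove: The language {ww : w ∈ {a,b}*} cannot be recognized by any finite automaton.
Assume for contradiction that L is regular, and let p ≥ 1 be the pumping length given by the pumping lemma.
Choose s = a^p b a^p b. Then s ∈ L (take w = a^p b) and |s| = 2p + 2 ≥ p.
By the pumping lemma, s = xyz for some x, y, z with |xy| ≤ p, |y| ≥ 1, and xy^i z ∈ L for every i ≥ 0.
Since |xy| ≤ p and the first p symbols of s are all a's, y = a^k for some k with 1 ≤ k ≤ p.

Take i = 2: t = xy²z = a^(p + k) b a^p b.
Suppose t = uu for some string u. The string t contains exactly two b's and ends in b, so u contains exactly one b and ends in b; hence u = a^j b for some j, and uu = a^j b a^j b. Comparing with t = a^(p + k) b a^p b forces j = p + k (first block) and j = p (second block), which is impossible since k ≥ 1. So t ∉ L.

This contradicts the pumping lemma, which requires xy^i z ∈ L for all i ≥ 0.
Hence L = {ww : w ∈ {a,b}*} is not regular. ∎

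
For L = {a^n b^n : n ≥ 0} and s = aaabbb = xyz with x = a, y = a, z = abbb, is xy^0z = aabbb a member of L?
No

xy⁰z = a · ε · abbb = aabbb.
aabbb has 2 a's and 3 b's; 2 ≠ 3, so it is not in L.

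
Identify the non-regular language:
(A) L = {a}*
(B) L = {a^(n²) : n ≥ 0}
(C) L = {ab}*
(B) {a^(n²) : n ≥ 0}

(B) L = {a^(n²) : n ≥ 0} is NOT regular.

The pumping lemma can be used to prove this:
After pumping, length is no longer a perfect square

The other languages are regular because they can be recognized by finite automata.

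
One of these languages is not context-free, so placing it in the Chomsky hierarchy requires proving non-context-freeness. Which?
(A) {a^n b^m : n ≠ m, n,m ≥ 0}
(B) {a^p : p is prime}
(B) {a^p : p is prime}

(B) {a^p : p is prime} requires the CFL pumping lemma.

- {a^n b^m : n ≠ m, n,m ≥ 0} is context-free (but not regular)
  • Can be shown non-regular with the regular pumping lemma
  • After pumping a's, we can make n = m

- {a^p : p is prime} is NOT context-free
  • Requires the CFL pumping lemma to prove
  • The CFL pumping lemma also fails because prime gaps are unbounded

The CFL pumping lemma is "stronger" in that it can prove non-membership
in the larger class of context-free languages.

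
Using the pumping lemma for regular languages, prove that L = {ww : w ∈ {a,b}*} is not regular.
Assume for contradiction that L is regular, and let p ≥ 1 be the pumping length given by the pumping lemma.
Choose s = a^p b a^p b. Then s ∈ L (take w = a^p b) and |s| = 2p + 2 ≥ p.
By the pumping lemma, s = xyz for some x, y, z with |xy| ≤ p, |y| ≥ 1, and xy^i z ∈ L for every i ≥ 0.
Since |xy| ≤ p and the first p symbols of s are all a's, y = a^k for some k with 1 ≤ k ≤ p.

Take i = 2: t = xy²z = a^(p + k) b a^p b.
Suppose t = uu for some string u. The string t contains exactly two b's and ends in b, so u contains exactly one b and ends in b; hence u = a^j b for some j, and uu = a^j b a^j b. Comparing with t = a^(p + k) b a^p b forces j = p + k (first block) and j = p (second block), which is impossible since k ≥ 1. So t ∉ L.

This contradicts the pumping lemma, which requires xy^i z ∈ L for all i ≥ 0.
Hence L = {ww : w ∈ {a,b}*} is not regular. ∎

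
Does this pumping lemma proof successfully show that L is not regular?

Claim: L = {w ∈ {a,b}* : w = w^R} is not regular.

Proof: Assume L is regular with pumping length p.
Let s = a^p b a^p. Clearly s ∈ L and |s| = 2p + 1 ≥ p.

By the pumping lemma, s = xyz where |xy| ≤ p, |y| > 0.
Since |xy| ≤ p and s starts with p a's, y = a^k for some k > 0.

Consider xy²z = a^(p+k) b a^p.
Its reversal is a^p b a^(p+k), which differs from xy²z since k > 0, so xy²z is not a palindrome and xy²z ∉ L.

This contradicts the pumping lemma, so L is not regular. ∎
The proof is correct.

This proof is valid because:
1. s = a^p b a^p is in L and is chosen in terms of p, so |s| ≥ p holds for every p
2. The decomposition analysis is correct: |xy| ≤ p forces y to lie inside the leading a's
3. The contradiction is valid: a^(p+k) b a^p has more a's before the b than after it, so it is not a palindrome
4. The conclusion follows logically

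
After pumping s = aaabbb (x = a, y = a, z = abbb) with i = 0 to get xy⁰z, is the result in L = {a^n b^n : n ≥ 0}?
No

xy⁰z = a · ε · abbb = aabbb.
aabbb has 2 a's and 3 b's; 2 ≠ 3, so it is not in L.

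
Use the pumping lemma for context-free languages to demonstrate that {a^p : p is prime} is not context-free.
Assume for contradiction that L is context-free, and let p ≥ 1 be the pumping length given by the pumping lemma for CFLs.
Choose a prime q with q ≥ p and let s = a^q. Then s ∈ L and |s| = q ≥ p.
By the CFL pumping lemma, s = uvxyz for some u, v, x, y, z with |vxy| ≤ p, |vy| ≥ 1, and uv^i xy^i z ∈ L for every i ≥ 0.
All symbols are a's, so only lengths matter: let k = |vy|, with 1 ≤ k ≤ p. Then |uv^i xy^i z| = q + (i − 1)k.

Take i = q + 1: the length is q + qk = q(k + 1).
Both factors satisfy q ≥ 2 and k + 1 ≥ 2, so q(k + 1) is composite and uv^(q+1) xy^(q+1) z ∉ L.

This contradicts the CFL pumping lemma, which requires uv^i xy^i z ∈ L for all i ≥ 0.
Hence L = {a^p : p is prime} is not context-free. ∎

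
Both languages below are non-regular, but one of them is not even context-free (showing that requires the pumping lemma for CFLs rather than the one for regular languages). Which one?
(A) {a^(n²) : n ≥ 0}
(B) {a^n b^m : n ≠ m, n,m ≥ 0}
(A) {a^(n²) : n ≥ 0}

(A) {a^(n²) : n ≥ 0} requires the CFL pumping lemma.

- {a^n b^m : n ≠ m, n,m ≥ 0} is context-free (but not regular)
  • Can be shown non-regular with the regular pumping lemma
  • After pumping a's, we can make n = m

- {a^(n²) : n ≥ 0} is NOT context-free
  • Requires the CFL pumping lemma to prove
  • Gaps between squares grow unboundedly

The CFL pumping lemma is "stronger" in that it can prove non-membership
in the larger class of context-free languages.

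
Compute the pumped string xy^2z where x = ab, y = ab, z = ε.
ababab

Given x = 'ab', y = 'ab', z = '' and i = 2:

xy^2z = x + y·y·...·y (2 times) + z
       = 'ab' + 'ab'^2 + ''
       = 'ab' + 'abab' + ''
       = 'ababab'

The pumped string is 'ababab' with length 6.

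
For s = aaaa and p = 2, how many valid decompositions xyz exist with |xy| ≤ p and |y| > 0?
3

For s = 'aaaa' with pumping length p = 2:

Constraints: |xy| ≤ 2, |y| > 0

Valid decompositions (|xy| ≤ p, |y| ≥ 1):
  • x='', y='a', z='aaa'
  • x='a', y='a', z='aa'
  • x='', y='aa', z='aa'

Total count: 3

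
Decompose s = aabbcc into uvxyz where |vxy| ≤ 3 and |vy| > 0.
u='aa', v='b', x='b', y='c', z='c'

For s = aabbcc with pumping length p = 3:

One valid decomposition:
- u = 'aa'
- v = 'b'
- x = 'b'
- y = 'c'
- z = 'c'

Verification:
- uvxyz = 'aa' + 'b' + 'b' + 'c' + 'c' = aabbcc ✓
- |vxy| = |'bbc'| = 3 ≤ 3 ✓
- |vy| = |'bc'| = 2 > 0 ✓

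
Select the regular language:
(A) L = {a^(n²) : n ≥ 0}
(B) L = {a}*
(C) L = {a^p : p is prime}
(B) {a}*

(B) L = {a}* is regular.

This can be recognized by a finite automaton (DFA/NFA).
Regular expressions like {a}* define regular languages.

The other choices are not regular:
- {a^(n²) : n ≥ 0}: After pumping, length is no longer a perfect square
- {a^p : p is prime}: After pumping, the length becomes composite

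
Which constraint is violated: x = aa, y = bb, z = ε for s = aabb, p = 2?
Violated: |xy| ≤ p

The decomposition x = aa, y = bb, z = ε for s = aabb with p = 2
violates the constraint: |xy| ≤ p

|xy| = |aabb| = 4 > 2 = p. The decomposition puts too many characters in xy.

Pumping lemma constraints:
1. xyz = s (decomposition is valid)
2. |xy| ≤ p
3. |y| > 0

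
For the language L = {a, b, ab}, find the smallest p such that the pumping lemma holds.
p = 3

For a finite language L, the pumping lemma holds vacuously if p > max|s| for s ∈ L.

The longest string in L = {a, b, ab} has length 2.
If p = 3, then no string s ∈ L has |s| ≥ p, so the condition is vacuously true.

The minimum pumping length is p = 3.

Why no smaller p works: for any p ≤ 2, the longest string s ∈ L has |s| = 2 ≥ p, so it would
have to be pumpable; but pumping up (i = 2, 3, ...) produces ever longer strings, which cannot all lie in the
finite language L. So the pumping property fails for every p ≤ 2.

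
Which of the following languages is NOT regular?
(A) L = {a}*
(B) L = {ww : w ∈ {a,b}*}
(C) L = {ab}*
(B) {ww : w ∈ {a,b}*}

(B) L = {ww : w ∈ {a,b}*} is NOT regular.

The pumping lemma can be used to prove this:
After pumping, the two halves no longer match

The other languages are regular because they can be recognized by finite automata.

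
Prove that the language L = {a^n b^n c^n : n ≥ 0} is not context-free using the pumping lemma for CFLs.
Assume for contradiction that L is context-free, and let p ≥ 1 be the pumping length given by the pumping lemma for CFLs.
Choose s = a^p b^p c^p. Then s ∈ L and |s| = 3p ≥ p.
By the CFL pumping lemma, s = uvxyz for some u, v, x, y, z with |vxy| ≤ p, |vy| ≥ 1, and uv^i xy^i z ∈ L for every i ≥ 0.

Because |vxy| ≤ p, the window vxy cannot contain both an a and a c: any substring of s containing both must include the entire block b^p plus at least one a and one c, so it has length ≥ p + 2 > p.
Hence at least one of the letters a, c does not occur in vy at all.

Take i = 0: the string uxz is obtained from s by deleting |vy| ≥ 1 symbols, so |uxz| = 3p − |vy| < 3p.
But the letter (a or c) that does not occur in vy still occurs exactly p times in uxz. Every string of L with exactly p copies of some letter is a^p b^p c^p, of length 3p. Since |uxz| < 3p, uxz ∉ L.

This contradicts the CFL pumping lemma, which requires uv^i xy^i z ∈ L for all i ≥ 0.
Hence L = {a^n b^n c^n : n ≥ 0} is not context-free. ∎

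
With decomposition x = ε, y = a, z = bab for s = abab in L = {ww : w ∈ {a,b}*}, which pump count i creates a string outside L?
i = 3

xy³z = ε · aaa · bab = aaabab; aaabab has length 6; its halves are aaa and bab, which differ, so it is not in L.
(Other choices also work, e.g. i = 0, 2; only i = 1 is guaranteed to stay in L since xy¹z = s.)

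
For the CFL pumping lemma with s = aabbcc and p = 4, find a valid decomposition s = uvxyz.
u='a', v='a', x='bb', y='c', z='c'

For s = aabbcc with pumping length p = 4:

One valid decomposition:
- u = 'a'
- v = 'a'
- x = 'bb'
- y = 'c'
- z = 'c'

Verification:
- uvxyz = 'a' + 'a' + 'bb' + 'c' + 'c' = aabbcc ✓
- |vxy| = |'abbc'| = 4 ≤ 4 ✓
- |vy| = |'ac'| = 2 > 0 ✓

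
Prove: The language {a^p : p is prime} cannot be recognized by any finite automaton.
Assume for contradiction that L is regular, and let p ≥ 1 be the pumping length given by the pumping lemma.
Choose a prime q with q ≥ p (one exists because there are infinitely many primes) and let s = a^q. Then s ∈ L and |s| = q ≥ p.
By the pumping lemma, s = xyz for some x, y, z with |xy| ≤ p, |y| ≥ 1, and xy^i z ∈ L for every i ≥ 0.
Here y = a^k for some k with 1 ≤ k ≤ p, and xy^i z = a^(q + (i − 1)k) for every i ≥ 0.

Take i = q + 1: |xy^(q+1) z| = q + qk = q(k + 1).
Both factors satisfy q ≥ 2 and k + 1 ≥ 2, so q(k + 1) is composite, and xy^(q+1) z ∉ L.

This contradicts the pumping lemma, which requires xy^i z ∈ L for all i ≥ 0.
Hence L = {a^p : p is prime} is not regular. ∎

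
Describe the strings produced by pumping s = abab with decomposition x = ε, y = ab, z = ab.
{xy^i z : i ≥ 0} = {(ab)^(i+1) : i ≥ 0} = {ab, abab, ababab, ...}

With x = ε, y = ab, z = ab: Pumping 'ab' gives strings of alternating a's and b's.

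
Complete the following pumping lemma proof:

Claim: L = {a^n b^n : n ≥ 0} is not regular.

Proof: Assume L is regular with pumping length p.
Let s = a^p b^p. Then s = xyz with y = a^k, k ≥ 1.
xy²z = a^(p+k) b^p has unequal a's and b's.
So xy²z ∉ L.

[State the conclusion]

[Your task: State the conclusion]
This contradicts the pumping lemma for regular languages,
which guarantees xy^i z ∈ L for all i ≥ 0.

Since our assumption that L is regular leads to a contradiction,
we conclude that L = {a^n b^n : n ≥ 0} is NOT regular. ∎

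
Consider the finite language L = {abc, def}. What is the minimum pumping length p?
p = 4

For a finite language L, the pumping lemma holds vacuously if p > max|s| for s ∈ L.

The longest string in L = {abc, def} has length 3.
If p = 4, then no string s ∈ L has |s| ≥ p, so the condition is vacuously true.

The minimum pumping length is p = 4.

Why no smaller p works: for any p ≤ 3, the longest string s ∈ L has |s| = 3 ≥ p, so it would
have to be pumpable; but pumping up (i = 2, 3, ...) produces ever longer strings, which cannot all lie in the
finite language L. So the pumping property fails for every p ≤ 3.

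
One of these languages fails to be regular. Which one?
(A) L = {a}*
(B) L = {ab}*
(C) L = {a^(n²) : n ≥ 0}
(C) {a^(n²) : n ≥ 0}

(C) L = {a^(n²) : n ≥ 0} is NOT regular.

The pumping lemma can be used to prove this:
After pumping, length is no longer a perfect square

The other languages are regular because they can be recognized by finite automata.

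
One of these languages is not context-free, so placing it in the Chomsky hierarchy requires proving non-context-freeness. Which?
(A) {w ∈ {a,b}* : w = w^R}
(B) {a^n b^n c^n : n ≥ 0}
(B) {a^n b^n c^n : n ≥ 0}

(B) {a^n b^n c^n : n ≥ 0} requires the CFL pumping lemma.

- {w ∈ {a,b}* : w = w^R} is context-free (but not regular)
  • Can be shown non-regular with the regular pumping lemma
  • After pumping, the string is no longer symmetric

- {a^n b^n c^n : n ≥ 0} is NOT context-free
  • Requires the CFL pumping lemma to prove
  • Cannot maintain three equal counts simultaneously

The CFL pumping lemma is "stronger" in that it can prove non-membership
in the larger class of context-free languages.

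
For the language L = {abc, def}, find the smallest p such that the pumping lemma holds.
p = 4

For a finite language L, the pumping lemma holds vacuously if p > max|s| for s ∈ L.

The longest string in L = {abc, def} has length 3.
If p = 4, then no string s ∈ L has |s| ≥ p, so the condition is vacuously true.

The minimum pumping length is p = 4.

Why no smaller p works: for any p ≤ 3, the longest string s ∈ L has |s| = 3 ≥ p, so it would
have to be pumpable; but pumping up (i = 2, 3, ...) produces ever longer strings, which cannot all lie in the
finite language L. So the pumping property fails for every p ≤ 3.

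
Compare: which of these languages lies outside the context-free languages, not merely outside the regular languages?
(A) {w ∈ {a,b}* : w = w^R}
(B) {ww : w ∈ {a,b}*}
(B) {ww : w ∈ {a,b}*}

(B) {ww : w ∈ {a,b}*} requires the CFL pumping lemma.

- {w ∈ {a,b}* : w = w^R} is context-free (but not regular)
  • Can be shown non-regular with the regular pumping lemma
  • After pumping, the string is no longer symmetric

- {ww : w ∈ {a,b}*} is NOT context-free
  • Requires the CFL pumping lemma to prove
  • Cannot verify equality of two arbitrary substrings

The CFL pumping lemma is "stronger" in that it can prove non-membership
in the larger class of context-free languages.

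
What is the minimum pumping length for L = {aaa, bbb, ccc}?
p = 4

For a finite language L, the pumping lemma holds vacuously if p > max|s| for s ∈ L.

The longest string in L = {aaa, bbb, ccc} has length 3.
If p = 4, then no string s ∈ L has |s| ≥ p, so the condition is vacuously true.

The minimum pumping length is p = 4.

Why no smaller p works: for any p ≤ 3, the longest string s ∈ L has |s| = 3 ≥ p, so it would
have to be pumpable; but pumping up (i = 2, 3, ...) produces ever longer strings, which cannot all lie in the
finite language L. So the pumping property fails for every p ≤ 3.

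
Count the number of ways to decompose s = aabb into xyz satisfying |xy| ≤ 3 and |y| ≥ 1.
6

For s = 'aabb' with pumping length p = 3:

Constraints: |xy| ≤ 3, |y| > 0

Valid decompositions (|xy| ≤ p, |y| ≥ 1):
  • x='', y='a', z='abb'
  • x='a', y='a', z='bb'
  • x='', y='aa', z='bb'
  • x='aa', y='b', z='b'
  • x='a', y='ab', z='b'
  • x='', y='aab', z='b'

Total count: 6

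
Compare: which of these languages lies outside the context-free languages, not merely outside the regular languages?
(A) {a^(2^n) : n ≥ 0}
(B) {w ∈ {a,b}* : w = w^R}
(A) {a^(2^n) : n ≥ 0}

(A) {a^(2^n) : n ≥ 0} requires the CFL pumping lemma.

- {w ∈ {a,b}* : w = w^R} is context-free (but not regular)
  • Can be shown non-regular with the regular pumping lemma
  • After pumping, the string is no longer symmetric

- {a^(2^n) : n ≥ 0} is NOT context-free
  • Requires the CFL pumping lemma to prove
  • Gaps between powers of 2 grow exponentially

The CFL pumping lemma is "stronger" in that it can prove non-membership
in the larger class of context-free languages.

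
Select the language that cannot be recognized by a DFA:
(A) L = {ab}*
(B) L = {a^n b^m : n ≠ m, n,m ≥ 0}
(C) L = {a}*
(B) {a^n b^m : n ≠ m, n,m ≥ 0}

(B) L = {a^n b^m : n ≠ m, n,m ≥ 0} is NOT regular.

The pumping lemma can be used to prove this:
After pumping a's, we can make n = m

The other languages are regular because they can be recognized by finite automata.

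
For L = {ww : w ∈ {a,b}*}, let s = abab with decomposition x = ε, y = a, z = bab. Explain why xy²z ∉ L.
xy²z = aabab ∉ L

Pumping with i = 2 replaces y = a by y² = aa:
- Original: s = xyz = abab; abab splits into halves ab · ab, which are equal, so it is in L (w = ab)
- Pumped: xy²z = ε · aa · bab = aabab
- aabab has odd length 5, so it cannot be written as ww and is not in L

The pumping lemma would require xy²z ∈ L, so this decomposition yields a contradiction.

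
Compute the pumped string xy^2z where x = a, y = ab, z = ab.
aababab

Given x = 'a', y = 'ab', z = 'ab' and i = 2:

xy^2z = x + y·y·...·y (2 times) + z
       = 'a' + 'ab'^2 + 'ab'
       = 'a' + 'abab' + 'ab'
       = 'aababab'

The pumped string is 'aababab' with length 7.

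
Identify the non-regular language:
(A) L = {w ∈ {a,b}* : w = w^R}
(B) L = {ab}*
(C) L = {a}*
(A) {w ∈ {a,b}* : w = w^R}

(A) L = {w ∈ {a,b}* : w = w^R} is NOT regular.

The pumping lemma can be used to prove this:
After pumping, the string is no longer symmetric

The other languages are regular because they can be recognized by finite automata.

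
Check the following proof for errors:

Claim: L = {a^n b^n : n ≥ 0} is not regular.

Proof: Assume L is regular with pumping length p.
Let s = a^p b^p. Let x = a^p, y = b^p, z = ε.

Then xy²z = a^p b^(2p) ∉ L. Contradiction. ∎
The proof is INCORRECT.

Error: The decomposition violates |xy| ≤ p.
With x = a^p and y = b^p, we have |xy| = 2p > p.
The pumping lemma requires |xy| ≤ p, so y must be within the first p characters.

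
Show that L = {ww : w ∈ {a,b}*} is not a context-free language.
Assume for contradiction that L is context-free, and let p ≥ 1 be the pumping length given by the pumping lemma for CFLs.
Choose s = a^p b^p a^p b^p. Then s ∈ L (take w = a^p b^p) and |s| = 4p ≥ p.
By the CFL pumping lemma, s = uvxyz for some u, v, x, y, z with |vxy| ≤ p, |vy| ≥ 1, and uv^i xy^i z ∈ L for every i ≥ 0.

Write s as four blocks A₁ B₁ A₂ B₂ with A₁ = A₂ = a^p and B₁ = B₂ = b^p. Since |vxy| ≤ p, the window vxy lies inside at most two adjacent blocks. Take i = 0 and let t = uxz, so |t| = 4p − |vy| with 1 ≤ |vy| ≤ p. If |t| is odd, t ∉ L immediately, so assume |vy| is even (hence |vy| ≥ 2) and |t|/2 = 2p − |vy|/2, which satisfies p ≤ |t|/2 ≤ 2p − 1.

Case 1 (vxy inside A₁B₁): t = a^(p−j) b^(p−l) a^p b^p with j + l = |vy|. The second half of t has length < 2p, so it is a suffix of the trailing a^p b^p and ends in b; the first half is a^(p−j) b^(p−l) a^((j+l)/2), which ends in a because (j+l)/2 ≥ 1. The halves differ, so t ∉ L.

Case 2 (vxy inside B₁A₂, straddling the middle): t = a^p b^(p−j) a^(p−l) b^p with j + l = |vy|. If t = ww, then w is a prefix of t of length ≥ p, so w begins with a^p; and w is a suffix of t of length ≥ p, so w ends with b^p. That forces |w| ≥ 2p, contradicting |w| = |t|/2 ≤ 2p − 1. So t ∉ L.

Case 3 (vxy inside A₂B₂): t = a^p b^p a^(p−j) b^(p−l) with j + l = |vy|. The first half of t is a prefix of a^p b^p, so it begins with a; the second half is b^((j+l)/2) a^(p−j) b^(p−l), which begins with b. The halves differ, so t ∉ L.

In every case uv⁰xy⁰z = uxz ∉ L.

This contradicts the CFL pumping lemma, which requires uv^i xy^i z ∈ L for all i ≥ 0.
Hence L = {ww : w ∈ {a,b}*} is not context-free. ∎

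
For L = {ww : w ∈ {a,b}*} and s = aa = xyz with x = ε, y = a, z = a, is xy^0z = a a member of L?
No

xy⁰z = ε · ε · a = a.
a has odd length 1, so it cannot be written as ww and is not in L.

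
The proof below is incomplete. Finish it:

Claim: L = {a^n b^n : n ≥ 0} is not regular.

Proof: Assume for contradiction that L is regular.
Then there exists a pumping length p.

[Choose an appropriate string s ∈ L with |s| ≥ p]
s = a^p b^p

This string is in L (has equal a's and b's) and has length 2p ≥ p.
Any decomposition xyz with |xy| ≤ p means y consists only of a's,
so pumping will unbalance the counts.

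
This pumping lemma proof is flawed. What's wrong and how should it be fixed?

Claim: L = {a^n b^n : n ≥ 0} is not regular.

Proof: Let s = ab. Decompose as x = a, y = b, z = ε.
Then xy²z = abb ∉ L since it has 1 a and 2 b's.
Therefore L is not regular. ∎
Error: The string s = ab might be shorter than the pumping length p.

Correction: Choose s = a^p b^p to ensure |s| ≥ p. Also, the decomposition is wrong: with |xy| ≤ p, y cannot include b's when s starts with p a's.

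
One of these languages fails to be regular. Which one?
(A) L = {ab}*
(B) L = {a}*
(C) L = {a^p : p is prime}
(C) {a^p : p is prime}

(C) L = {a^p : p is prime} is NOT regular.

The pumping lemma can be used to prove this:
After pumping, the length becomes composite

The other languages are regular because they can be recognized by finite automata.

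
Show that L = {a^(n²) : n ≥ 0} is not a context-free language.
Assume for contradiction that L is context-free, and let p ≥ 1 be the pumping length given by the pumping lemma for CFLs.
Choose s = a^(p²). Then s ∈ L and |s| = p² ≥ p.
By the CFL pumping lemma, s = uvxyz for some u, v, x, y, z with |vxy| ≤ p, |vy| ≥ 1, and uv^i xy^i z ∈ L for every i ≥ 0.
All symbols are a's, so only lengths matter: let k = |vy|, with 1 ≤ k ≤ |vxy| ≤ p.

Take i = 2: |uv²xy²z| = p² + k, and p² < p² + k ≤ p² + p < (p + 1)².
So the length lies strictly between consecutive squares and is not a perfect square; uv²xy²z ∉ L.

This contradicts the CFL pumping lemma, which requires uv^i xy^i z ∈ L for all i ≥ 0.
Hence L = {a^(n²) : n ≥ 0} is not context-free. ∎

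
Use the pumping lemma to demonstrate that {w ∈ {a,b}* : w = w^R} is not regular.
Assume for contradiction that L is regular, and let p ≥ 1 be the pumping length given by the pumping lemma.
Choose s = a^p b a^p. Then s ∈ L (it reads the same in both directions) and |s| = 2p + 1 ≥ p.
By the pumping lemma, s = xyz for some x, y, z with |xy| ≤ p, |y| ≥ 1, and xy^i z ∈ L for every i ≥ 0.
Since |xy| ≤ p and the first p symbols of s are all a's, y = a^k for some k with 1 ≤ k ≤ p.

Take i = 0: xy⁰z = a^(p − k) b a^p.
Its reversal is a^p b a^(p − k). These differ because the block of a's before the unique b has length p − k in one and p in the other, and p − k ≠ p since k ≥ 1. So xy⁰z is not a palindrome, i.e. xy⁰z ∉ L.

This contradicts the pumping lemma, which requires xy^i z ∈ L for all i ≥ 0.
Hence L = {w ∈ {a,b}* : w = w^R} is not regular. ∎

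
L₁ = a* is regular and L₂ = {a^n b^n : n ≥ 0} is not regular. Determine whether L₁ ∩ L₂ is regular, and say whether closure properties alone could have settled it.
Yes — L₁ ∩ L₂ is regular.

A string of a* contains no b's, and the only string of {a^n b^n} with no b's is ε (n = 0). So L₁ ∩ L₂ = {ε}, a finite language, which is regular.

Note that the bare facts "L₁ regular, L₂ non-regular" do not settle the question by themselves: the closure of regular languages under ∪, ∩, complement and difference applies only when BOTH operands are regular. With a non-regular operand the result can come out regular or non-regular depending on the specific languages, so one has to work out L₁ ∩ L₂ for this particular pair, as above.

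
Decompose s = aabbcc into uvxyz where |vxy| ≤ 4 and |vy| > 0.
u='a', v='a', x='bb', y='c', z='c'

For s = aabbcc with pumping length p = 4:

One valid decomposition:
- u = 'a'
- v = 'a'
- x = 'bb'
- y = 'c'
- z = 'c'

Verification:
- uvxyz = 'a' + 'a' + 'bb' + 'c' + 'c' = aabbcc ✓
- |vxy| = |'abbc'| = 4 ≤ 4 ✓
- |vy| = |'ac'| = 2 > 0 ✓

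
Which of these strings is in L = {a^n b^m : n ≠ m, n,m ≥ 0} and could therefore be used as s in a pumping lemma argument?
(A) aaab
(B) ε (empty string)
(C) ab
(A) aaab

The pumping lemma is applied to a string s that lies in L, so first check membership of each option:
- (A) aaab = a^3 b^1 with 3 ≠ 1, so it is in L ✓
- (B) ε = a^0 b^0 has n = m = 0, so it is not in L ✗
- (C) ab = a^1 b^1 has n = m = 1, so it is not in L ✗

Only (A) aaab is in L, so it is the only candidate that could play the role of s.
(In a complete proof one picks s in terms of the pumping length p so that |s| ≥ p is guaranteed; a fixed string like aaab illustrates the shape of such an s.)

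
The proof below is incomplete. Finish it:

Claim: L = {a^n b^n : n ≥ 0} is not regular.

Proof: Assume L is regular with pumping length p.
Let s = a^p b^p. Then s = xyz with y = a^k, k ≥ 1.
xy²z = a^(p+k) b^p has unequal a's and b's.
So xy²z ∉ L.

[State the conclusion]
This contradicts the pumping lemma for regular languages,
which guarantees xy^i z ∈ L for all i ≥ 0.

Since our assumption that L is regular leads to a contradiction,
we conclude that L = {a^n b^n : n ≥ 0} is NOT regular. ∎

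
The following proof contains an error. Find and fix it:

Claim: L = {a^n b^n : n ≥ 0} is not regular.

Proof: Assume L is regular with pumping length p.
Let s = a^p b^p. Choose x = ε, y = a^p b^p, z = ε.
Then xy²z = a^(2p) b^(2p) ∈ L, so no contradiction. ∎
Error: The decomposition violates |xy| ≤ p. With y = a^p b^p, |xy| = |y| = 2p > p. (The proof also miscomputes xy²z, which would be a^p b^p a^p b^p rather than a^(2p) b^(2p), and it wrongly treats one harmless decomposition as settling the matter — the prover does not get to choose the decomposition.)

Correction: The pumping lemma requires |xy| ≤ p, and the argument must handle every decomposition satisfying |xy| ≤ p, |y| ≥ 1. Since s starts with p a's, any such y consists only of a's, say y = a^k with k ≥ 1. Then xy²z = a^(p+k) b^p has unequal numbers of a's and b's, so xy²z ∉ L — the required contradiction.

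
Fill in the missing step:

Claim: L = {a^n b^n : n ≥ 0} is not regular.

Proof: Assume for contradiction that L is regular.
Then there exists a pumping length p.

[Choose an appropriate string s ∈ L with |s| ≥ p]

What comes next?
s = a^p b^p

This string is in L (has equal a's and b's) and has length 2p ≥ p.
Any decomposition xyz with |xy| ≤ p means y consists only of a's,
so pumping will unbalance the counts.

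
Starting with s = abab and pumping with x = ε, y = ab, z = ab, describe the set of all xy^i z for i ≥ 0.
{xy^i z : i ≥ 0} = {(ab)^(i+1) : i ≥ 0} = {ab, abab, ababab, ...}

With x = ε, y = ab, z = ab: Pumping 'ab' gives strings of alternating a's and b's.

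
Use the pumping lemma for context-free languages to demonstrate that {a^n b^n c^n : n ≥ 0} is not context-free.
Assume for contradiction that L is context-free, and let p ≥ 1 be the pumping length given by the pumping lemma for CFLs.
Choose s = a^p b^p c^p. Then s ∈ L and |s| = 3p ≥ p.
By the CFL pumping lemma, s = uvxyz for some u, v, x, y, z with |vxy| ≤ p, |vy| ≥ 1, and uv^i xy^i z ∈ L for every i ≥ 0.

Because |vxy| ≤ p, the window vxy cannot contain both an a and a c: any substring of s containing both must include the entire block b^p plus at least one a and one c, so it has length ≥ p + 2 > p.
Hence at least one of the letters a, c does not occur in vy at all.

Take i = 0: the string uxz is obtained from s by deleting |vy| ≥ 1 symbols, so |uxz| = 3p − |vy| < 3p.
But the letter (a or c) that does not occur in vy still occurs exactly p times in uxz. Every string of L with exactly p copies of some letter is a^p b^p c^p, of length 3p. Since |uxz| < 3p, uxz ∉ L.

This contradicts the CFL pumping lemma, which requires uv^i xy^i z ∈ L for all i ≥ 0.
Hence L = {a^n b^n c^n : n ≥ 0} is not context-free. ∎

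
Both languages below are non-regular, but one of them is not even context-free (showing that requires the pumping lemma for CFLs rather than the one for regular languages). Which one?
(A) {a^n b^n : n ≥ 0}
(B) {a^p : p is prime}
(B) {a^p : p is prime}

(B) {a^p : p is prime} requires the CFL pumping lemma.

- {a^n b^n : n ≥ 0} is context-free (but not regular)
  • Can be shown non-regular with the regular pumping lemma
  • After pumping, the number of a's and b's become unequal

- {a^p : p is prime} is NOT context-free
  • Requires the CFL pumping lemma to prove
  • The CFL pumping lemma also fails because prime gaps are unbounded

The CFL pumping lemma is "stronger" in that it can prove non-membership
in the larger class of context-free languages.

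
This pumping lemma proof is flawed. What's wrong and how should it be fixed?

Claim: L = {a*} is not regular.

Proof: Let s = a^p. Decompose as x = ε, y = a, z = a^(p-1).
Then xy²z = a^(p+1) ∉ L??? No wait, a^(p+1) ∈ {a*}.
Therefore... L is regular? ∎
Error: The proof attempts to show a*  is not regular, but a* IS regular!

Correction: a* is a regular language (recognized by a simple DFA with one accepting state and self-loop on 'a'). The pumping lemma can only prove non-regularity, not regularity. For regular languages, pumping always works.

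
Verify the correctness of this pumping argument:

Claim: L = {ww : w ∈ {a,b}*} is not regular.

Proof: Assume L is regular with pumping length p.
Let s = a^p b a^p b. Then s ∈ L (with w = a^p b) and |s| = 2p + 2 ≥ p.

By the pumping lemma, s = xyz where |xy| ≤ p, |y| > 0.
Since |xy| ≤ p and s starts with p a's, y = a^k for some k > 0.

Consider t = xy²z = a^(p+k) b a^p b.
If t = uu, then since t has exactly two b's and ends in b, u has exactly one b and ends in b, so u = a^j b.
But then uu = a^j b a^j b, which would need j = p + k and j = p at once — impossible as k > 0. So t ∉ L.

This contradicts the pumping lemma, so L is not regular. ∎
The proof is correct.

This proof is valid because:
1. s = a^p b a^p b is in L and is chosen in terms of p, so |s| ≥ p holds for every p
2. The decomposition analysis is correct: |xy| ≤ p forces y to lie inside the leading a's
3. The contradiction is valid: the argument shows a^(p+k) b a^p b cannot be split into two equal halves
4. The conclusion follows logically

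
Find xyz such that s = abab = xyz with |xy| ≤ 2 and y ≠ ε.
x = 'a', y = 'b', z = 'ab'

For s = abab and p = 2, one valid decomposition is:
- x = 'a' (length 1)
- y = 'b' (length 1)
- z = 'ab' (length 2)

Verification:
- xyz = 'a' + 'b' + 'ab' = abab ✓
- |xy| = 2 ≤ 2 ✓
- |y| = 1 > 0 ✓

All pumping lemma constraints are satisfied.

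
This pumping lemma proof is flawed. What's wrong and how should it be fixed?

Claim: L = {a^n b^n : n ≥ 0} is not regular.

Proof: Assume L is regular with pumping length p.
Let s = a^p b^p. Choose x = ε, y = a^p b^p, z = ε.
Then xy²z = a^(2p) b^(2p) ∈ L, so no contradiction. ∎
Error: The decomposition violates |xy| ≤ p. With y = a^p b^p, |xy| = |y| = 2p > p. (The proof also miscomputes xy²z, which would be a^p b^p a^p b^p rather than a^(2p) b^(2p), and it wrongly treats one harmless decomposition as settling the matter — the prover does not get to choose the decomposition.)

Correction: The pumping lemma requires |xy| ≤ p, and the argument must handle every decomposition satisfying |xy| ≤ p, |y| ≥ 1. Since s starts with p a's, any such y consists only of a's, say y = a^k with k ≥ 1. Then xy²z = a^(p+k) b^p has unequal numbers of a's and b's, so xy²z ∉ L — the required contradiction.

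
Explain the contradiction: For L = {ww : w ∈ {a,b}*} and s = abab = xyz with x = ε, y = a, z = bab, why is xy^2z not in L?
xy²z = aabab ∉ L

Pumping with i = 2 replaces y = a by y² = aa:
- Original: s = xyz = abab; abab splits into halves ab · ab, which are equal, so it is in L (w = ab)
- Pumped: xy²z = ε · aa · bab = aabab
- aabab has odd length 5, so it cannot be written as ww and is not in L

The pumping lemma would require xy²z ∈ L, so this decomposition yields a contradiction.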